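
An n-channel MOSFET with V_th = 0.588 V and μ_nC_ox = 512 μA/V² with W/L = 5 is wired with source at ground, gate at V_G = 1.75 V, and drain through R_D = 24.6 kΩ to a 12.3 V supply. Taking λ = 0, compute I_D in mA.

I_D = 0.493 mA

V_GS = V_G = 1.75 V, so V_ov = 1.75 − 0.588 = 1.16 V.
k_n = μ_nC_ox · (W/L) = 2.56 mA/V².
Assume saturation: I_D = ½ k_n V_ov² = 0.5 × 2.56 × 1.16² = 1.73 mA, giving V_DS = V_DD − I_D R_D = 12.3 − 1.73 × 24.6 = -30.2 V.
But -30.2 V < V_ov = 1.16 V, so the device is actually in triode.
In triode I_D = k_n[V_ov V_DS − ½ V_DS²] and I_D = (V_DD − V_DS)/R_D. Equating: 31.5 V_DS² − 74.18 V_DS + 12.3 = 0, giving V_DS = 0.179 V (the root below V_ov).
I_D = (12.3 − 0.179) / 24.6 = 0.493 mA.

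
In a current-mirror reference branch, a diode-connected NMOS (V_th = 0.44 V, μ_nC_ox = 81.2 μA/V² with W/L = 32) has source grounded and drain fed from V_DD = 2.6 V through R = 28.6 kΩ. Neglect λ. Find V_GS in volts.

V_GS = 0.668 V

With gate tied to drain, V_GS = V_DS ≥ V_GS − V_th, so the device is in saturation.
k_n = μ_nC_ox · (W/L) = 2.598 mA/V².
KCL at the drain: ½ k_n (V_GS − V_th)² = (V_DD − V_GS)/R.
Let x = V_GS − 0.44. Then 37.2 x² + x − 2.16 = 0, giving x = 0.228 V (positive root), so V_GS = 0.668 V.
I_D = (V_DD − V_GS)/R = (2.6 − 0.668) / 28.6 = 0.0676 mA.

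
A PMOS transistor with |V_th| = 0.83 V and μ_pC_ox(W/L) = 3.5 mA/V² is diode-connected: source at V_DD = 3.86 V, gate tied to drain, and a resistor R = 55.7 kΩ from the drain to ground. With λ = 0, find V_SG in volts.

V_SG = 1.00 V

With gate tied to drain, V_SG = V_SD ≥ V_SG − |V_th|, so the device is in saturation.
KCL at the drain: ½ k_p (V_SG − |V_th|)² = (V_DD − V_SG)/R.
Let x = V_SG − 0.83. Then 97.5 x² + x − 3.03 = 0, giving x = 0.171 V (positive root), so V_SG = 1 V.
I_D = (V_DD − V_SG)/R = (3.86 − 1) / 55.7 = 0.0513 mA.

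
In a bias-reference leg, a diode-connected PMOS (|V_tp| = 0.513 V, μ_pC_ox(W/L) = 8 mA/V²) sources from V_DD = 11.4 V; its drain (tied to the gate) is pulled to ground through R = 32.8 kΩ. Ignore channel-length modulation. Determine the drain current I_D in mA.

I_D = 0.323 mA

With gate tied to drain, V_SG = V_SD ≥ V_SG − |V_tp|, so the device is in saturation.
KCL at the drain: ½ k_p (V_SG − |V_tp|)² = (V_DD − V_SG)/R.
Let x = V_SG − 0.513. Then 131 x² + x − 10.89 = 0, giving x = 0.284 V (positive root), so V_SG = 0.797 V.
I_D = (V_DD − V_SG)/R = (11.4 − 0.797) / 32.8 = 0.323 mA.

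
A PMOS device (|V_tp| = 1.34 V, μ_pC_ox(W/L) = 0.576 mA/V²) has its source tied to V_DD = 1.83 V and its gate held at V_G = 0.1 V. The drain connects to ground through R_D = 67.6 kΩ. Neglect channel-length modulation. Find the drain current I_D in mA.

I_D = 0.0251 mA

V_SG = V_DD − V_G = 1.83 − 0.1 = 1.73 V, so V_ov = 1.73 − 1.34 = 0.39 V.
Assume saturation: I_D = ½ k_p V_ov² = 0.5 × 0.576 × 0.39² = 0.0438 mA, giving V_SD = V_DD − I_D R_D = 1.83 − 0.0438 × 67.6 = -1.13 V.
But -1.13 V < V_ov = 0.39 V, so the device is actually in triode.
In triode I_D = k_p[V_ov V_SD − ½ V_SD²] and I_D = (V_DD − V_SD)/R_D. Equating: 19.5 V_SD² − 16.19 V_SD + 1.83 = 0, giving V_SD = 0.135 V (the root below V_ov).
I_D = (1.83 − 0.135) / 67.6 = 0.0251 mA.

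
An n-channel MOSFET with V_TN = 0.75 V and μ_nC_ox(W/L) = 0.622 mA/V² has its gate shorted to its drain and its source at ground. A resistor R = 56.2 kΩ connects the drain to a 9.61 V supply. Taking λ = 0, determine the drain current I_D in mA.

With gate tied to drain, V_GS = V_DS ≥ V_GS − V_TN, so the device is in saturation.
KCL at the drain: ½ k_n (V_GS − V_TN)² = (V_DD − V_GS)/R.
Let x = V_GS − 0.75. Then 17.5 x² + x − 8.86 = 0, giving x = 0.684 V (positive root), so V_GS = 1.43 V.
I_D = (V_DD − V_GS)/R = (9.61 − 1.43) / 56.2 = 0.145 mA.

I_D = 0.145 mA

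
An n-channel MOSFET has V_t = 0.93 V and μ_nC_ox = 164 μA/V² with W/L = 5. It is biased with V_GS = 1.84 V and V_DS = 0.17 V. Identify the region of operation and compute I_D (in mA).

Triode; I_D = 0.115 mA

k_n = μ_nC_ox · (W/L) = 0.82 mA/V².
V_ov = V_GS − V_t = 1.84 − 0.93 = 0.91 V.
Since V_DS = 0.17 V < V_ov = 0.91 V, the device is in the triode region.
I_D = k_n [V_ov · V_DS − ½ V_DS²] = 0.82 × [0.91 × 0.17 − 0.5 × 0.17²] = 0.115 mA.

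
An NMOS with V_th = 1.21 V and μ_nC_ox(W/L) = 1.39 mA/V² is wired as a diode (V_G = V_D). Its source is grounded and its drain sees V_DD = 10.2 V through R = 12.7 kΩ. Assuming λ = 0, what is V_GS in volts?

V_GS = 2.16 V

With gate tied to drain, V_GS = V_DS ≥ V_GS − V_th, so the device is in saturation.
KCL at the drain: ½ k_n (V_GS − V_th)² = (V_DD − V_GS)/R.
Let x = V_GS − 1.21. Then 8.83 x² + x − 8.99 = 0, giving x = 0.954 V (positive root), so V_GS = 2.16 V.
I_D = (V_DD − V_GS)/R = (10.2 − 2.16) / 12.7 = 0.633 mA.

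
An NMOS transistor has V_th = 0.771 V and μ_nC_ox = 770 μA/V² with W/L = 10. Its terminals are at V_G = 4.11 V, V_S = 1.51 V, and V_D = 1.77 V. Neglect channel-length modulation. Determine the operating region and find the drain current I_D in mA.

Triode; I_D = 3.40 mA

V_GS = V_G − V_S = 4.11 − 1.51 = 2.6 V; V_DS = V_D − V_S = 1.77 − 1.51 = 0.26 V.
k_n = μ_nC_ox · (W/L) = 7.7 mA/V².
V_ov = V_GS − V_th = 2.6 − 0.771 = 1.83 V.
Since V_DS = 0.26 V < V_ov = 1.83 V, the device is in the triode region.
I_D = k_n [V_ov · V_DS − ½ V_DS²] = 7.7 × [1.83 × 0.26 − 0.5 × 0.26²] = 3.4 mA.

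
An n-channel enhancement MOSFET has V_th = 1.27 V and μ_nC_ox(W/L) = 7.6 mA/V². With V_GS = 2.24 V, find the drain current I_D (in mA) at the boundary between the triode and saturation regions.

At the boundary V_DS = V_ov = V_GS − V_th = 2.24 − 1.27 = 0.97 V.
I_D = ½ k_n V_ov² = 0.5 × 7.6 × 0.97² = 3.58 mA.

I_D = 3.58 mA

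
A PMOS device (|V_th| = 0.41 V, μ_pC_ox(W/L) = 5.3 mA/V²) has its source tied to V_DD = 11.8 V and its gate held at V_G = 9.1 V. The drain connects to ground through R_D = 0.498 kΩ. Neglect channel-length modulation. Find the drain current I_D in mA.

I_D = 13.9 mA

V_SG = V_DD − V_G = 11.8 − 9.1 = 2.7 V, so V_ov = 2.7 − 0.41 = 2.29 V.
Assume saturation: I_D = ½ k_p V_ov² = 0.5 × 5.3 × 2.29² = 13.9 mA, giving V_SD = V_DD − I_D R_D = 11.8 − 13.9 × 0.498 = 4.88 V.
V_SD = 4.88 V ≥ V_ov = 2.29 V, confirming saturation.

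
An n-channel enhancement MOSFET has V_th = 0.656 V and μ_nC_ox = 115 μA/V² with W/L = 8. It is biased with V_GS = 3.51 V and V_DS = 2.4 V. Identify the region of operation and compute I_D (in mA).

k_n = μ_nC_ox · (W/L) = 0.92 mA/V².
V_ov = V_GS − V_th = 3.51 − 0.656 = 2.85 V.
Since V_DS = 2.4 V < V_ov = 2.85 V, the device is in the triode region.
I_D = k_n [V_ov · V_DS − ½ V_DS²] = 0.92 × [2.85 × 2.4 − 0.5 × 2.4²] = 3.65 mA.

Triode; I_D = 3.65 mA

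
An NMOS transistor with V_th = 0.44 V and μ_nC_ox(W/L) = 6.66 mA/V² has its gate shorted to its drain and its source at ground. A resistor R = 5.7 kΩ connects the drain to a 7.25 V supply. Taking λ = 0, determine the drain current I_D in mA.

I_D = 1.09 mA

With gate tied to drain, V_GS = V_DS ≥ V_GS − V_th, so the device is in saturation.
KCL at the drain: ½ k_n (V_GS − V_th)² = (V_DD − V_GS)/R.
Let x = V_GS − 0.44. Then 19 x² + x − 6.81 = 0, giving x = 0.573 V (positive root), so V_GS = 1.01 V.
I_D = (V_DD − V_GS)/R = (7.25 − 1.01) / 5.7 = 1.09 mA.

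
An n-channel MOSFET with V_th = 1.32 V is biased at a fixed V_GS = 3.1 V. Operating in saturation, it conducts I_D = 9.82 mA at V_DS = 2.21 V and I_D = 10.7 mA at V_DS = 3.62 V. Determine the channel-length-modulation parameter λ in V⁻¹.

λ = 0.0739 V⁻¹

With V_GS fixed, I_D ∝ (1 + λ V_DS) in saturation, so I_D2/I_D1 = (1 + λ V_DS2)/(1 + λ V_DS1).
10.7/9.82 = 1.09 = (1 + 3.62 λ)/(1 + 2.21 λ).
Solving: λ (I_D1 V_DS2 − I_D2 V_DS1) = I_D2 − I_D1, so λ = (10.7 − 9.82) / (9.82 × 3.62 − 10.7 × 2.21) = 0.88 / 11.9 = 0.0739 V⁻¹.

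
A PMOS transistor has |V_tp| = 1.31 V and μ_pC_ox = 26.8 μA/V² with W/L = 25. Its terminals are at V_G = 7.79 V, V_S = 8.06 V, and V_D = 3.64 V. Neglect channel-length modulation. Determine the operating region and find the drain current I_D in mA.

Cutoff; I_D = 0 mA

V_SG = V_S − V_G = 8.06 − 7.79 = 0.27 V; V_SD = V_S − V_D = 8.06 − 3.64 = 4.42 V.
V_SG = 0.27 V < |V_tp| = 1.31 V, so the transistor is in cutoff.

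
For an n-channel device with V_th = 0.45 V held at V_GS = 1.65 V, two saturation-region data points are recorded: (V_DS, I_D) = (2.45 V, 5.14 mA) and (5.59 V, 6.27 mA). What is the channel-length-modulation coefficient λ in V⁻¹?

λ = 0.0845 V⁻¹

With V_GS fixed, I_D ∝ (1 + λ V_DS) in saturation, so I_D2/I_D1 = (1 + λ V_DS2)/(1 + λ V_DS1).
6.27/5.14 = 1.22 = (1 + 5.59 λ)/(1 + 2.45 λ).
Solving: λ (I_D1 V_DS2 − I_D2 V_DS1) = I_D2 − I_D1, so λ = (6.27 − 5.14) / (5.14 × 5.59 − 6.27 × 2.45) = 1.13 / 13.4 = 0.0845 V⁻¹.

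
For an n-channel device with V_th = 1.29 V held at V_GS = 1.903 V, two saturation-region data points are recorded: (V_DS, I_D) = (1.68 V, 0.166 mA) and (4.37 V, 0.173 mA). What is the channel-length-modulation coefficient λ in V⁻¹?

With V_GS fixed, I_D ∝ (1 + λ V_DS) in saturation, so I_D2/I_D1 = (1 + λ V_DS2)/(1 + λ V_DS1).
0.173/0.166 = 1.042 = (1 + 4.37 λ)/(1 + 1.68 λ).
Solving: λ (I_D1 V_DS2 − I_D2 V_DS1) = I_D2 − I_D1, so λ = (0.173 − 0.166) / (0.166 × 4.37 − 0.173 × 1.68) = 0.007 / 0.435 = 0.0161 V⁻¹.

λ = 0.0161 V⁻¹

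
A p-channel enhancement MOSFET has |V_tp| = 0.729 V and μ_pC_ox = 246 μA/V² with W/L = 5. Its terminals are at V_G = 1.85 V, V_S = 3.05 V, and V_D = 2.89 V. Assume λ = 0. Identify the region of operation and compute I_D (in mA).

V_SG = V_S − V_G = 3.05 − 1.85 = 1.2 V; V_SD = V_S − V_D = 3.05 − 2.89 = 0.16 V.
k_p = μ_pC_ox · (W/L) = 1.23 mA/V².
V_ov = V_SG − |V_tp| = 1.2 − 0.729 = 0.471 V.
Since V_SD = 0.16 V < V_ov = 0.471 V, the device is in the triode region.
I_D = k_p [V_ov · V_SD − ½ V_SD²] = 1.23 × [0.471 × 0.16 − 0.5 × 0.16²] = 0.0769 mA.

Triode; I_D = 0.0769 mA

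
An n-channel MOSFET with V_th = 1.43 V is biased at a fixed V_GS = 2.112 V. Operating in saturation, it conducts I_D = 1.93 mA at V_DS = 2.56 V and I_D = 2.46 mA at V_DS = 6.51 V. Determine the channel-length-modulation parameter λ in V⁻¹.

With V_GS fixed, I_D ∝ (1 + λ V_DS) in saturation, so I_D2/I_D1 = (1 + λ V_DS2)/(1 + λ V_DS1).
2.46/1.93 = 1.275 = (1 + 6.51 λ)/(1 + 2.56 λ).
Solving: λ (I_D1 V_DS2 − I_D2 V_DS1) = I_D2 − I_D1, so λ = (2.46 − 1.93) / (1.93 × 6.51 − 2.46 × 2.56) = 0.53 / 6.27 = 0.0846 V⁻¹.

λ = 0.0846 V⁻¹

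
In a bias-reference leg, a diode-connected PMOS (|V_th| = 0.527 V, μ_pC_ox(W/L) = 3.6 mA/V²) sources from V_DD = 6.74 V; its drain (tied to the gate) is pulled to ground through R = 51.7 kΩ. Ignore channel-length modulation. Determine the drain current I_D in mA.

I_D = 0.115 mA

With gate tied to drain, V_SG = V_SD ≥ V_SG − |V_th|, so the device is in saturation.
KCL at the drain: ½ k_p (V_SG − |V_th|)² = (V_DD − V_SG)/R.
Let x = V_SG − 0.527. Then 93.1 x² + x − 6.213 = 0, giving x = 0.253 V (positive root), so V_SG = 0.78 V.
I_D = (V_DD − V_SG)/R = (6.74 − 0.78) / 51.7 = 0.115 mA.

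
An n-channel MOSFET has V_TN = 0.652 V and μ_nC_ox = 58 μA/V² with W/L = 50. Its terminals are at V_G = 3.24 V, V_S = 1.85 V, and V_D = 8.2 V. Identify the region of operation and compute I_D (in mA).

V_GS = V_G − V_S = 3.24 − 1.85 = 1.39 V; V_DS = V_D − V_S = 8.2 − 1.85 = 6.35 V.
k_n = μ_nC_ox · (W/L) = 2.9 mA/V².
V_ov = V_GS − V_TN = 1.39 − 0.652 = 0.738 V.
Since V_DS = 6.35 V ≥ V_ov = 0.738 V, the device is in saturation.
I_D = ½ k_n V_ov² = 0.5 × 2.9 × 0.738² = 0.79 mA.

Saturation; I_D = 0.790 mA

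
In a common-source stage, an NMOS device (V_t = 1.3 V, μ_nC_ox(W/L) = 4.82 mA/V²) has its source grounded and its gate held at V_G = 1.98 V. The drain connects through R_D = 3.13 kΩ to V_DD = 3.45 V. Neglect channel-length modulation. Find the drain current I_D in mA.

V_GS = V_G = 1.98 V, so V_ov = 1.98 − 1.3 = 0.68 V.
Assume saturation: I_D = ½ k_n V_ov² = 0.5 × 4.82 × 0.68² = 1.11 mA, giving V_DS = V_DD − I_D R_D = 3.45 − 1.11 × 3.13 = -0.038 V.
But -0.038 V < V_ov = 0.68 V, so the device is actually in triode.
In triode I_D = k_n[V_ov V_DS − ½ V_DS²] and I_D = (V_DD − V_DS)/R_D. Equating: 7.54 V_DS² − 11.26 V_DS + 3.45 = 0, giving V_DS = 0.431 V (the root below V_ov).
I_D = (3.45 − 0.431) / 3.13 = 0.965 mA.

I_D = 0.965 mA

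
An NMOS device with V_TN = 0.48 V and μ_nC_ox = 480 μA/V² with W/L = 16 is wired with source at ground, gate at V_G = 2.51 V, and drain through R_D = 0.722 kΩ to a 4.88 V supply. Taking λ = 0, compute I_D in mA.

I_D = 6.15 mA

V_GS = V_G = 2.51 V, so V_ov = 2.51 − 0.48 = 2.03 V.
k_n = μ_nC_ox · (W/L) = 7.68 mA/V².
Assume saturation: I_D = ½ k_n V_ov² = 0.5 × 7.68 × 2.03² = 15.8 mA, giving V_DS = V_DD − I_D R_D = 4.88 − 15.8 × 0.722 = -6.55 V.
But -6.55 V < V_ov = 2.03 V, so the device is actually in triode.
In triode I_D = k_n[V_ov V_DS − ½ V_DS²] and I_D = (V_DD − V_DS)/R_D. Equating: 2.77 V_DS² − 12.26 V_DS + 4.88 = 0, giving V_DS = 0.442 V (the root below V_ov).
I_D = (4.88 − 0.442) / 0.722 = 6.15 mA.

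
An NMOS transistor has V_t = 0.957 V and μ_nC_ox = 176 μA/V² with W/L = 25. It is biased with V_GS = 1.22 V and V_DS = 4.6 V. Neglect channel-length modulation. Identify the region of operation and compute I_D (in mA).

Saturation; I_D = 0.152 mA

k_n = μ_nC_ox · (W/L) = 4.4 mA/V².
V_ov = V_GS − V_t = 1.22 − 0.957 = 0.263 V.
Since V_DS = 4.6 V ≥ V_ov = 0.263 V, the device is in saturation.
I_D = ½ k_n V_ov² = 0.5 × 4.4 × 0.263² = 0.152 mA.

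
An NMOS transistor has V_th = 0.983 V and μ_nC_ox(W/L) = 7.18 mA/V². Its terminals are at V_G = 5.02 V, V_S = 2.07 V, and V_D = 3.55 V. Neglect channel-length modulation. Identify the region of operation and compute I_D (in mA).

V_GS = V_G − V_S = 5.02 − 2.07 = 2.95 V; V_DS = V_D − V_S = 3.55 − 2.07 = 1.48 V.
V_ov = V_GS − V_th = 2.95 − 0.983 = 1.97 V.
Since V_DS = 1.48 V < V_ov = 1.97 V, the device is in the triode region.
I_D = k_n [V_ov · V_DS − ½ V_DS²] = 7.18 × [1.97 × 1.48 − 0.5 × 1.48²] = 13 mA.

Triode; I_D = 13.0 mA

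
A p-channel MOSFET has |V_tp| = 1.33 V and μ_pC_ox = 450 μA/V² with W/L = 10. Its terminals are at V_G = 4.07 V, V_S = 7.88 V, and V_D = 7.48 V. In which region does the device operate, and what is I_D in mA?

Triode; I_D = 4.10 mA

V_SG = V_S − V_G = 7.88 − 4.07 = 3.81 V; V_SD = V_S − V_D = 7.88 − 7.48 = 0.4 V.
k_p = μ_pC_ox · (W/L) = 4.5 mA/V².
V_ov = V_SG − |V_tp| = 3.81 − 1.33 = 2.48 V.
Since V_SD = 0.4 V < V_ov = 2.48 V, the device is in the triode region.
I_D = k_p [V_ov · V_SD − ½ V_SD²] = 4.5 × [2.48 × 0.4 − 0.5 × 0.4²] = 4.1 mA.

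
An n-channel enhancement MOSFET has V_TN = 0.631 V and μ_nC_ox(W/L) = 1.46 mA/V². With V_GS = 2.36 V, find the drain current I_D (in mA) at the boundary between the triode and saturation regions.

I_D = 2.18 mA

At the boundary V_DS = V_ov = V_GS − V_TN = 2.36 − 0.631 = 1.73 V.
I_D = ½ k_n V_ov² = 0.5 × 1.46 × 1.73² = 2.18 mA.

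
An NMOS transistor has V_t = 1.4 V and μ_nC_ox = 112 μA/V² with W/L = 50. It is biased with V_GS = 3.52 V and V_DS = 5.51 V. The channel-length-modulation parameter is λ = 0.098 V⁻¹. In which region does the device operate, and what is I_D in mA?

Saturation; I_D = 19.4 mA

k_n = μ_nC_ox · (W/L) = 5.6 mA/V².
V_ov = V_GS − V_t = 3.52 − 1.4 = 2.12 V.
Since V_DS = 5.51 V ≥ V_ov = 2.12 V, the device is in saturation.
I_D = ½ k_n V_ov² (1 + λ V_DS) = 0.5 × 5.6 × 2.12² × (1 + 0.098 × 5.51) = 19.4 mA.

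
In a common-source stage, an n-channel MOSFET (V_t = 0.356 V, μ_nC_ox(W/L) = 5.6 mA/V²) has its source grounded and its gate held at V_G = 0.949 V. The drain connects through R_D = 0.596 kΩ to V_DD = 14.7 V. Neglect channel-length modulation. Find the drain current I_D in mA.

I_D = 0.985 mA

V_GS = V_G = 0.949 V, so V_ov = 0.949 − 0.356 = 0.593 V.
Assume saturation: I_D = ½ k_n V_ov² = 0.5 × 5.6 × 0.593² = 0.985 mA, giving V_DS = V_DD − I_D R_D = 14.7 − 0.985 × 0.596 = 14.1 V.
V_DS = 14.1 V ≥ V_ov = 0.593 V, confirming saturation.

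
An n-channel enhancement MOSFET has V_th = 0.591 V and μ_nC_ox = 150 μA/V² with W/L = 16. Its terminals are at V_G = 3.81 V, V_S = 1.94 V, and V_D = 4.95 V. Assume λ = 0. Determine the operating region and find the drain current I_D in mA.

V_GS = V_G − V_S = 3.81 − 1.94 = 1.87 V; V_DS = V_D − V_S = 4.95 − 1.94 = 3.01 V.
k_n = μ_nC_ox · (W/L) = 2.4 mA/V².
V_ov = V_GS − V_th = 1.87 − 0.591 = 1.28 V.
Since V_DS = 3.01 V ≥ V_ov = 1.28 V, the device is in saturation.
I_D = ½ k_n V_ov² = 0.5 × 2.4 × 1.28² = 1.96 mA.

Saturation; I_D = 1.96 mA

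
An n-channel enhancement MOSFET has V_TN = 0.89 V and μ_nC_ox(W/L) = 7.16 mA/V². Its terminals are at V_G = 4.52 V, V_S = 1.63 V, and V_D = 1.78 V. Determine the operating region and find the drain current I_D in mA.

V_GS = V_G − V_S = 4.52 − 1.63 = 2.89 V; V_DS = V_D − V_S = 1.78 − 1.63 = 0.15 V.
V_ov = V_GS − V_TN = 2.89 − 0.89 = 2 V.
Since V_DS = 0.15 V < V_ov = 2 V, the device is in the triode region.
I_D = k_n [V_ov · V_DS − ½ V_DS²] = 7.16 × [2 × 0.15 − 0.5 × 0.15²] = 2.07 mA.

Triode; I_D = 2.07 mA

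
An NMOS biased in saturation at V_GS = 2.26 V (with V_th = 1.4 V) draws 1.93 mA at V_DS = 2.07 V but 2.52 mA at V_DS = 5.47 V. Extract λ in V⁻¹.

λ = 0.110 V⁻¹

With V_GS fixed, I_D ∝ (1 + λ V_DS) in saturation, so I_D2/I_D1 = (1 + λ V_DS2)/(1 + λ V_DS1).
2.52/1.93 = 1.306 = (1 + 5.47 λ)/(1 + 2.07 λ).
Solving: λ (I_D1 V_DS2 − I_D2 V_DS1) = I_D2 − I_D1, so λ = (2.52 − 1.93) / (1.93 × 5.47 − 2.52 × 2.07) = 0.59 / 5.34 = 0.11 V⁻¹.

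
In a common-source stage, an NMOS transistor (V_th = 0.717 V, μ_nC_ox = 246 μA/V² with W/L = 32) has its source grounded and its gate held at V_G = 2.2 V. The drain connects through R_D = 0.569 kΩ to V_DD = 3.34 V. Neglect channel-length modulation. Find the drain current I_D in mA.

I_D = 4.97 mA

V_GS = V_G = 2.2 V, so V_ov = 2.2 − 0.717 = 1.48 V.
k_n = μ_nC_ox · (W/L) = 7.872 mA/V².
Assume saturation: I_D = ½ k_n V_ov² = 0.5 × 7.872 × 1.48² = 8.66 mA, giving V_DS = V_DD − I_D R_D = 3.34 − 8.66 × 0.569 = -1.59 V.
But -1.59 V < V_ov = 1.48 V, so the device is actually in triode.
In triode I_D = k_n[V_ov V_DS − ½ V_DS²] and I_D = (V_DD − V_DS)/R_D. Equating: 2.24 V_DS² − 7.643 V_DS + 3.34 = 0, giving V_DS = 0.515 V (the root below V_ov).
I_D = (3.34 − 0.515) / 0.569 = 4.97 mA.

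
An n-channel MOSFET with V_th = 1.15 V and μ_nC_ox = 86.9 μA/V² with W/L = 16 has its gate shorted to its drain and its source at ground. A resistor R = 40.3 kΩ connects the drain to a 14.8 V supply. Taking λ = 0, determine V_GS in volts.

V_GS = 1.83 V

With gate tied to drain, V_GS = V_DS ≥ V_GS − V_th, so the device is in saturation.
k_n = μ_nC_ox · (W/L) = 1.39 mA/V².
KCL at the drain: ½ k_n (V_GS − V_th)² = (V_DD − V_GS)/R.
Let x = V_GS − 1.15. Then 28 x² + x − 13.65 = 0, giving x = 0.68 V (positive root), so V_GS = 1.83 V.
I_D = (V_DD − V_GS)/R = (14.8 − 1.83) / 40.3 = 0.322 mA.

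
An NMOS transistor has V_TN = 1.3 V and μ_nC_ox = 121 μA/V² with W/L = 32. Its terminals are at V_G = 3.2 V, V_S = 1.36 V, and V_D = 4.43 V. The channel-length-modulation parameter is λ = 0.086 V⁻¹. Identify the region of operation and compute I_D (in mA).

Saturation; I_D = 0.714 mA

V_GS = V_G − V_S = 3.2 − 1.36 = 1.84 V; V_DS = V_D − V_S = 4.43 − 1.36 = 3.07 V.
k_n = μ_nC_ox · (W/L) = 3.872 mA/V².
V_ov = V_GS − V_TN = 1.84 − 1.3 = 0.54 V.
Since V_DS = 3.07 V ≥ V_ov = 0.54 V, the device is in saturation.
I_D = ½ k_n V_ov² (1 + λ V_DS) = 0.5 × 3.872 × 0.54² × (1 + 0.086 × 3.07) = 0.714 mA.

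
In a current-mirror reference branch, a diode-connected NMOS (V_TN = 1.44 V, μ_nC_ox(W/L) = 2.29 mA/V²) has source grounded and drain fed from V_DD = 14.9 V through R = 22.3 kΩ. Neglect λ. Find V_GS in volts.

V_GS = 2.15 V

With gate tied to drain, V_GS = V_DS ≥ V_GS − V_TN, so the device is in saturation.
KCL at the drain: ½ k_n (V_GS − V_TN)² = (V_DD − V_GS)/R.
Let x = V_GS − 1.44. Then 25.5 x² + x − 13.46 = 0, giving x = 0.707 V (positive root), so V_GS = 2.15 V.
I_D = (V_DD − V_GS)/R = (14.9 − 2.15) / 22.3 = 0.572 mA.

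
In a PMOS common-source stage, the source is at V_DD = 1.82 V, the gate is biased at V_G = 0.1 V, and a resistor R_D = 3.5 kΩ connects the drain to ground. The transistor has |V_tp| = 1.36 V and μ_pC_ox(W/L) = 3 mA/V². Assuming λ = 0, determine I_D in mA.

I_D = 0.194 mA

V_SG = V_DD − V_G = 1.82 − 0.1 = 1.72 V, so V_ov = 1.72 − 1.36 = 0.36 V.
Assume saturation: I_D = ½ k_p V_ov² = 0.5 × 3 × 0.36² = 0.194 mA, giving V_SD = V_DD − I_D R_D = 1.82 − 0.194 × 3.5 = 1.14 V.
V_SD = 1.14 V ≥ V_ov = 0.36 V, confirming saturation.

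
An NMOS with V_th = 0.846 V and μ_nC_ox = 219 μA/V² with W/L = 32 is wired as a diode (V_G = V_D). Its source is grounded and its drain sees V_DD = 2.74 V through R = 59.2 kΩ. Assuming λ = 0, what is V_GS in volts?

V_GS = 0.939 V

With gate tied to drain, V_GS = V_DS ≥ V_GS − V_th, so the device is in saturation.
k_n = μ_nC_ox · (W/L) = 7.008 mA/V².
KCL at the drain: ½ k_n (V_GS − V_th)² = (V_DD − V_GS)/R.
Let x = V_GS − 0.846. Then 207 x² + x − 1.894 = 0, giving x = 0.0932 V (positive root), so V_GS = 0.939 V.
I_D = (V_DD − V_GS)/R = (2.74 − 0.939) / 59.2 = 0.0304 mA.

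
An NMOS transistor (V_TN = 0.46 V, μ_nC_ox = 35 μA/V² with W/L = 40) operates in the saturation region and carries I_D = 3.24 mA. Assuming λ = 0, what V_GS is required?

V_GS = 2.61 V

k_n = μ_nC_ox · (W/L) = 1.4 mA/V².
In saturation I_D = ½ k_n (V_GS − V_TN)², so V_GS − V_TN = √(2 I_D / k_n) = √(2 × 3.24 / 1.4) = 2.15 V.
V_GS = 0.46 + 2.15 = 2.61 V.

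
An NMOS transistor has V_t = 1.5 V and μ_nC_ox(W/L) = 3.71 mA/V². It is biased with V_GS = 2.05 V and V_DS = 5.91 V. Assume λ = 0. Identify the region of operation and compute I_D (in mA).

Saturation; I_D = 0.561 mA

V_ov = V_GS − V_t = 2.05 − 1.5 = 0.55 V.
Since V_DS = 5.91 V ≥ V_ov = 0.55 V, the device is in saturation.
I_D = ½ k_n V_ov² = 0.5 × 3.71 × 0.55² = 0.561 mA.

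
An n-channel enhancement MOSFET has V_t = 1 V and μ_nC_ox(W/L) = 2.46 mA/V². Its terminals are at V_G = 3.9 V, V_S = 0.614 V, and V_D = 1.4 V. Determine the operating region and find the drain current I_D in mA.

V_GS = V_G − V_S = 3.9 − 0.614 = 3.29 V; V_DS = V_D − V_S = 1.4 − 0.614 = 0.786 V.
V_ov = V_GS − V_t = 3.29 − 1 = 2.29 V.
Since V_DS = 0.786 V < V_ov = 2.29 V, the device is in the triode region.
I_D = k_n [V_ov · V_DS − ½ V_DS²] = 2.46 × [2.29 × 0.786 − 0.5 × 0.786²] = 3.66 mA.

Triode; I_D = 3.66 mA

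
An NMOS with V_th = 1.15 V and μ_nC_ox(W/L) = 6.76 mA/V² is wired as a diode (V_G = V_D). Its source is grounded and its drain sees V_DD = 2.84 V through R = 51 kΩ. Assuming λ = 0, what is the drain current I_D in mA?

I_D = 0.0313 mA

With gate tied to drain, V_GS = V_DS ≥ V_GS − V_th, so the device is in saturation.
KCL at the drain: ½ k_n (V_GS − V_th)² = (V_DD − V_GS)/R.
Let x = V_GS − 1.15. Then 172 x² + x − 1.69 = 0, giving x = 0.0962 V (positive root), so V_GS = 1.25 V.
I_D = (V_DD − V_GS)/R = (2.84 − 1.25) / 51 = 0.0313 mA.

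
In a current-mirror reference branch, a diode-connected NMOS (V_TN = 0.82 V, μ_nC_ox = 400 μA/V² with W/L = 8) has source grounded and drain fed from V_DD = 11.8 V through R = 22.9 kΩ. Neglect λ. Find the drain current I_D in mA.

I_D = 0.456 mA

With gate tied to drain, V_GS = V_DS ≥ V_GS − V_TN, so the device is in saturation.
k_n = μ_nC_ox · (W/L) = 3.2 mA/V².
KCL at the drain: ½ k_n (V_GS − V_TN)² = (V_DD − V_GS)/R.
Let x = V_GS − 0.82. Then 36.6 x² + x − 10.98 = 0, giving x = 0.534 V (positive root), so V_GS = 1.35 V.
I_D = (V_DD − V_GS)/R = (11.8 − 1.35) / 22.9 = 0.456 mA.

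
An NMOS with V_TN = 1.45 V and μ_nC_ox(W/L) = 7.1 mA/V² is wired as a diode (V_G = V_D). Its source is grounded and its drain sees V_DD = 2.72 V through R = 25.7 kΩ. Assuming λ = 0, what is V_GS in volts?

V_GS = 1.56 V

With gate tied to drain, V_GS = V_DS ≥ V_GS − V_TN, so the device is in saturation.
KCL at the drain: ½ k_n (V_GS − V_TN)² = (V_DD − V_GS)/R.
Let x = V_GS − 1.45. Then 91.2 x² + x − 1.27 = 0, giving x = 0.113 V (positive root), so V_GS = 1.56 V.
I_D = (V_DD − V_GS)/R = (2.72 − 1.56) / 25.7 = 0.045 mA.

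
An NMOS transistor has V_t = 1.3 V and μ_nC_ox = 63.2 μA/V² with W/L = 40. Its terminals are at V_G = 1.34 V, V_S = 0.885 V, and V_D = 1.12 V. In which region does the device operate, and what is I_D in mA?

Cutoff; I_D = 0 mA

V_GS = V_G − V_S = 1.34 − 0.885 = 0.455 V; V_DS = V_D − V_S = 1.12 − 0.885 = 0.235 V.
V_GS = 0.455 V < V_t = 1.3 V, so the transistor is in cutoff.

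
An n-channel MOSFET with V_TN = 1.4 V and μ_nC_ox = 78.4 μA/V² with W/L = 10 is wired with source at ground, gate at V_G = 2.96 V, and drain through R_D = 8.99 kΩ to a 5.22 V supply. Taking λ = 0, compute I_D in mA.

V_GS = V_G = 2.96 V, so V_ov = 2.96 − 1.4 = 1.56 V.
k_n = μ_nC_ox · (W/L) = 0.784 mA/V².
Assume saturation: I_D = ½ k_n V_ov² = 0.5 × 0.784 × 1.56² = 0.954 mA, giving V_DS = V_DD − I_D R_D = 5.22 − 0.954 × 8.99 = -3.36 V.
But -3.36 V < V_ov = 1.56 V, so the device is actually in triode.
In triode I_D = k_n[V_ov V_DS − ½ V_DS²] and I_D = (V_DD − V_DS)/R_D. Equating: 3.52 V_DS² − 12 V_DS + 5.22 = 0, giving V_DS = 0.512 V (the root below V_ov).
I_D = (5.22 − 0.512) / 8.99 = 0.524 mA.

I_D = 0.524 mA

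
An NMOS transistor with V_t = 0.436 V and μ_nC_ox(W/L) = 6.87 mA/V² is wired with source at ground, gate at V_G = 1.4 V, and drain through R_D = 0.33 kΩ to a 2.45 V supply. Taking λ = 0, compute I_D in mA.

V_GS = V_G = 1.4 V, so V_ov = 1.4 − 0.436 = 0.964 V.
Assume saturation: I_D = ½ k_n V_ov² = 0.5 × 6.87 × 0.964² = 3.19 mA, giving V_DS = V_DD − I_D R_D = 2.45 − 3.19 × 0.33 = 1.4 V.
V_DS = 1.4 V ≥ V_ov = 0.964 V, confirming saturation.

I_D = 3.19 mA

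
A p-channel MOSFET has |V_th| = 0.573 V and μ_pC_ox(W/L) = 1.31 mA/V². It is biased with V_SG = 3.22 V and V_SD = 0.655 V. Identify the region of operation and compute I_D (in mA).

V_ov = V_SG − |V_th| = 3.22 − 0.573 = 2.65 V.
Since V_SD = 0.655 V < V_ov = 2.65 V, the device is in the triode region.
I_D = k_p [V_ov · V_SD − ½ V_SD²] = 1.31 × [2.65 × 0.655 − 0.5 × 0.655²] = 1.99 mA.

Triode; I_D = 1.99 mA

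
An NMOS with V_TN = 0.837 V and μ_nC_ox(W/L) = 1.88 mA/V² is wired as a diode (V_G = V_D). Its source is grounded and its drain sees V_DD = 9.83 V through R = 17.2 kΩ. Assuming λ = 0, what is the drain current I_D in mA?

With gate tied to drain, V_GS = V_DS ≥ V_GS − V_TN, so the device is in saturation.
KCL at the drain: ½ k_n (V_GS − V_TN)² = (V_DD − V_GS)/R.
Let x = V_GS − 0.837. Then 16.2 x² + x − 8.993 = 0, giving x = 0.716 V (positive root), so V_GS = 1.55 V.
I_D = (V_DD − V_GS)/R = (9.83 − 1.55) / 17.2 = 0.481 mA.

I_D = 0.481 mA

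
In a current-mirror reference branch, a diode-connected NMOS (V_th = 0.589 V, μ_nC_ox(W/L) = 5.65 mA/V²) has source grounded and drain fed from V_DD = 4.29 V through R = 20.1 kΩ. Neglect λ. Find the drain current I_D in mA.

With gate tied to drain, V_GS = V_DS ≥ V_GS − V_th, so the device is in saturation.
KCL at the drain: ½ k_n (V_GS − V_th)² = (V_DD − V_GS)/R.
Let x = V_GS − 0.589. Then 56.8 x² + x − 3.701 = 0, giving x = 0.247 V (positive root), so V_GS = 0.836 V.
I_D = (V_DD − V_GS)/R = (4.29 − 0.836) / 20.1 = 0.172 mA.

I_D = 0.172 mA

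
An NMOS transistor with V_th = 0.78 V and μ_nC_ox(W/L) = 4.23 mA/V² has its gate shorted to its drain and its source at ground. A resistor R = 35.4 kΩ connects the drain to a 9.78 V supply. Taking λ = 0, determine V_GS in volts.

V_GS = 1.12 V

With gate tied to drain, V_GS = V_DS ≥ V_GS − V_th, so the device is in saturation.
KCL at the drain: ½ k_n (V_GS − V_th)² = (V_DD − V_GS)/R.
Let x = V_GS − 0.78. Then 74.9 x² + x − 9 = 0, giving x = 0.34 V (positive root), so V_GS = 1.12 V.
I_D = (V_DD − V_GS)/R = (9.78 − 1.12) / 35.4 = 0.245 mA.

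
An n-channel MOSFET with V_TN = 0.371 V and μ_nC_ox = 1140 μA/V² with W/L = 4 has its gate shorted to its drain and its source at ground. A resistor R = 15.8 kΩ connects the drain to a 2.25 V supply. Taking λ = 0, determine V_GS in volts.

V_GS = 0.586 V

With gate tied to drain, V_GS = V_DS ≥ V_GS − V_TN, so the device is in saturation.
k_n = μ_nC_ox · (W/L) = 4.56 mA/V².
KCL at the drain: ½ k_n (V_GS − V_TN)² = (V_DD − V_GS)/R.
Let x = V_GS − 0.371. Then 36 x² + x − 1.879 = 0, giving x = 0.215 V (positive root), so V_GS = 0.586 V.
I_D = (V_DD − V_GS)/R = (2.25 − 0.586) / 15.8 = 0.105 mA.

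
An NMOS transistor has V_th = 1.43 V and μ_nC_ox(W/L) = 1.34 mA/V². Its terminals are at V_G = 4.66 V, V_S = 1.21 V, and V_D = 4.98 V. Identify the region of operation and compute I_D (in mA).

Saturation; I_D = 2.73 mA

V_GS = V_G − V_S = 4.66 − 1.21 = 3.45 V; V_DS = V_D − V_S = 4.98 − 1.21 = 3.77 V.
V_ov = V_GS − V_th = 3.45 − 1.43 = 2.02 V.
Since V_DS = 3.77 V ≥ V_ov = 2.02 V, the device is in saturation.
I_D = ½ k_n V_ov² = 0.5 × 1.34 × 2.02² = 2.73 mA.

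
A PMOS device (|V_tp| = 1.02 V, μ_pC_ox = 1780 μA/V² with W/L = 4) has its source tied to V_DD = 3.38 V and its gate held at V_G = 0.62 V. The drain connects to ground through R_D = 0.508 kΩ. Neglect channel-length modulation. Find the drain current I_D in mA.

I_D = 5.60 mA

V_SG = V_DD − V_G = 3.38 − 0.62 = 2.76 V, so V_ov = 2.76 − 1.02 = 1.74 V.
k_p = μ_pC_ox · (W/L) = 7.12 mA/V².
Assume saturation: I_D = ½ k_p V_ov² = 0.5 × 7.12 × 1.74² = 10.8 mA, giving V_SD = V_DD − I_D R_D = 3.38 − 10.8 × 0.508 = -2.1 V.
But -2.1 V < V_ov = 1.74 V, so the device is actually in triode.
In triode I_D = k_p[V_ov V_SD − ½ V_SD²] and I_D = (V_DD − V_SD)/R_D. Equating: 1.81 V_SD² − 7.294 V_SD + 3.38 = 0, giving V_SD = 0.534 V (the root below V_ov).
I_D = (3.38 − 0.534) / 0.508 = 5.6 mA.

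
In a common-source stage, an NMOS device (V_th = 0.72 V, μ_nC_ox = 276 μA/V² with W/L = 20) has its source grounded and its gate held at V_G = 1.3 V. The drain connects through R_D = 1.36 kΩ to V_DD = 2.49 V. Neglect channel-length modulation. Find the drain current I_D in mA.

V_GS = V_G = 1.3 V, so V_ov = 1.3 − 0.72 = 0.58 V.
k_n = μ_nC_ox · (W/L) = 5.52 mA/V².
Assume saturation: I_D = ½ k_n V_ov² = 0.5 × 5.52 × 0.58² = 0.928 mA, giving V_DS = V_DD − I_D R_D = 2.49 − 0.928 × 1.36 = 1.23 V.
V_DS = 1.23 V ≥ V_ov = 0.58 V, confirming saturation.

I_D = 0.928 mA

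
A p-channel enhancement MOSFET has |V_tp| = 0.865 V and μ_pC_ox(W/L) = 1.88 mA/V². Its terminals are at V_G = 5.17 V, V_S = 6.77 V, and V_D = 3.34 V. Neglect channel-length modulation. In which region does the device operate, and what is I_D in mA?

Saturation; I_D = 0.508 mA

V_SG = V_S − V_G = 6.77 − 5.17 = 1.6 V; V_SD = V_S − V_D = 6.77 − 3.34 = 3.43 V.
V_ov = V_SG − |V_tp| = 1.6 − 0.865 = 0.735 V.
Since V_SD = 3.43 V ≥ V_ov = 0.735 V, the device is in saturation.
I_D = ½ k_p V_ov² = 0.5 × 1.88 × 0.735² = 0.508 mA.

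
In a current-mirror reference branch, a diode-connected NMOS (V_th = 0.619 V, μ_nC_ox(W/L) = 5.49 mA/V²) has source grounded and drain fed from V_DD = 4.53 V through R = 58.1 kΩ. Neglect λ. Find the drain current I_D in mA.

With gate tied to drain, V_GS = V_DS ≥ V_GS − V_th, so the device is in saturation.
KCL at the drain: ½ k_n (V_GS − V_th)² = (V_DD − V_GS)/R.
Let x = V_GS − 0.619. Then 159 x² + x − 3.911 = 0, giving x = 0.153 V (positive root), so V_GS = 0.772 V.
I_D = (V_DD − V_GS)/R = (4.53 − 0.772) / 58.1 = 0.0647 mA.

I_D = 0.0647 mA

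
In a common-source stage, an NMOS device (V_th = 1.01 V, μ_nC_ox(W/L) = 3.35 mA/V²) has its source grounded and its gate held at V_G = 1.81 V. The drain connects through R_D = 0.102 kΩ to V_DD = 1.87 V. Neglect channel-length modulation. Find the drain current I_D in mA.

V_GS = V_G = 1.81 V, so V_ov = 1.81 − 1.01 = 0.8 V.
Assume saturation: I_D = ½ k_n V_ov² = 0.5 × 3.35 × 0.8² = 1.07 mA, giving V_DS = V_DD − I_D R_D = 1.87 − 1.07 × 0.102 = 1.76 V.
V_DS = 1.76 V ≥ V_ov = 0.8 V, confirming saturation.

I_D = 1.07 mA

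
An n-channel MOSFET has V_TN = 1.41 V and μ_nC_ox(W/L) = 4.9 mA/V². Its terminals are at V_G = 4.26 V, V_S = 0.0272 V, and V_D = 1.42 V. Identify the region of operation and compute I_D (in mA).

V_GS = V_G − V_S = 4.26 − 0.0272 = 4.23 V; V_DS = V_D − V_S = 1.42 − 0.0272 = 1.39 V.
V_ov = V_GS − V_TN = 4.23 − 1.41 = 2.82 V.
Since V_DS = 1.39 V < V_ov = 2.82 V, the device is in the triode region.
I_D = k_n [V_ov · V_DS − ½ V_DS²] = 4.9 × [2.82 × 1.39 − 0.5 × 1.39²] = 14.5 mA.

Triode; I_D = 14.5 mA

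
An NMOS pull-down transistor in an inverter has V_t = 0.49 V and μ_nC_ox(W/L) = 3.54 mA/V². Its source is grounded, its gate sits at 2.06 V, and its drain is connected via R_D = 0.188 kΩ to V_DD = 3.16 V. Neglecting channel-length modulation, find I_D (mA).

V_GS = V_G = 2.06 V, so V_ov = 2.06 − 0.49 = 1.57 V.
Assume saturation: I_D = ½ k_n V_ov² = 0.5 × 3.54 × 1.57² = 4.36 mA, giving V_DS = V_DD − I_D R_D = 3.16 − 4.36 × 0.188 = 2.34 V.
V_DS = 2.34 V ≥ V_ov = 1.57 V, confirming saturation.

I_D = 4.36 mA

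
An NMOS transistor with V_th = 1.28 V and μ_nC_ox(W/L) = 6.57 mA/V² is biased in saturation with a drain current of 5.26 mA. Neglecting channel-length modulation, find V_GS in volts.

V_GS = 2.55 V

In saturation I_D = ½ k_n (V_GS − V_th)², so V_GS − V_th = √(2 I_D / k_n) = √(2 × 5.26 / 6.57) = 1.27 V.
V_GS = 1.28 + 1.27 = 2.55 V.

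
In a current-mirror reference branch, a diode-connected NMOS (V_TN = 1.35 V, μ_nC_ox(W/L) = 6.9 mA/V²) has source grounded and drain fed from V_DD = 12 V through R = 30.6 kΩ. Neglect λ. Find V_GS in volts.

V_GS = 1.66 V

With gate tied to drain, V_GS = V_DS ≥ V_GS − V_TN, so the device is in saturation.
KCL at the drain: ½ k_n (V_GS − V_TN)² = (V_DD − V_GS)/R.
Let x = V_GS − 1.35. Then 106 x² + x − 10.65 = 0, giving x = 0.313 V (positive root), so V_GS = 1.66 V.
I_D = (V_DD − V_GS)/R = (12 − 1.66) / 30.6 = 0.338 mA.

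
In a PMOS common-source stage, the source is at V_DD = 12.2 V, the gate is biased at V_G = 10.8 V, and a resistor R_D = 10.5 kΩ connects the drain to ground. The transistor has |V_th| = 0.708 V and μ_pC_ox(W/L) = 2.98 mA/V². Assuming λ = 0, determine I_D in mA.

I_D = 0.714 mA

V_SG = V_DD − V_G = 12.2 − 10.8 = 1.4 V, so V_ov = 1.4 − 0.708 = 0.692 V.
Assume saturation: I_D = ½ k_p V_ov² = 0.5 × 2.98 × 0.692² = 0.714 mA, giving V_SD = V_DD − I_D R_D = 12.2 − 0.714 × 10.5 = 4.71 V.
V_SD = 4.71 V ≥ V_ov = 0.692 V, confirming saturation.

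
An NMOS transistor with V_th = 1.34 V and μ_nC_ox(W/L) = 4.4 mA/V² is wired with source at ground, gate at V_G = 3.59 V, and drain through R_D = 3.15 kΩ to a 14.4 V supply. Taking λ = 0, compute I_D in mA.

I_D = 4.41 mA

V_GS = V_G = 3.59 V, so V_ov = 3.59 − 1.34 = 2.25 V.
Assume saturation: I_D = ½ k_n V_ov² = 0.5 × 4.4 × 2.25² = 11.1 mA, giving V_DS = V_DD − I_D R_D = 14.4 − 11.1 × 3.15 = -20.7 V.
But -20.7 V < V_ov = 2.25 V, so the device is actually in triode.
In triode I_D = k_n[V_ov V_DS − ½ V_DS²] and I_D = (V_DD − V_DS)/R_D. Equating: 6.93 V_DS² − 32.19 V_DS + 14.4 = 0, giving V_DS = 0.502 V (the root below V_ov).
I_D = (14.4 − 0.502) / 3.15 = 4.41 mA.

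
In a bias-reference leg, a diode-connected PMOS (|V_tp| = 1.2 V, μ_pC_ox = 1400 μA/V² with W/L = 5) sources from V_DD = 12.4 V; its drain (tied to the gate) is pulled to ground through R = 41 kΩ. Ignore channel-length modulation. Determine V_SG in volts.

With gate tied to drain, V_SG = V_SD ≥ V_SG − |V_tp|, so the device is in saturation.
k_p = μ_pC_ox · (W/L) = 7 mA/V².
KCL at the drain: ½ k_p (V_SG − |V_tp|)² = (V_DD − V_SG)/R.
Let x = V_SG − 1.2. Then 144 x² + x − 11.2 = 0, giving x = 0.276 V (positive root), so V_SG = 1.48 V.
I_D = (V_DD − V_SG)/R = (12.4 − 1.48) / 41 = 0.266 mA.

V_SG = 1.48 V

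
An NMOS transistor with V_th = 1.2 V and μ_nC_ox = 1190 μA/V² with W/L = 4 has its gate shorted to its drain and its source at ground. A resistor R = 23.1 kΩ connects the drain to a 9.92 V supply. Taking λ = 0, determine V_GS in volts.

V_GS = 1.59 V

With gate tied to drain, V_GS = V_DS ≥ V_GS − V_th, so the device is in saturation.
k_n = μ_nC_ox · (W/L) = 4.76 mA/V².
KCL at the drain: ½ k_n (V_GS − V_th)² = (V_DD − V_GS)/R.
Let x = V_GS − 1.2. Then 55 x² + x − 8.72 = 0, giving x = 0.389 V (positive root), so V_GS = 1.59 V.
I_D = (V_DD − V_GS)/R = (9.92 − 1.59) / 23.1 = 0.361 mA.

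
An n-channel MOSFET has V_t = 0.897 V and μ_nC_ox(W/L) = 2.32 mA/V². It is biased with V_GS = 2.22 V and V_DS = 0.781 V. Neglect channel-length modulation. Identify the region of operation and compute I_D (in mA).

V_ov = V_GS − V_t = 2.22 − 0.897 = 1.32 V.
Since V_DS = 0.781 V < V_ov = 1.32 V, the device is in the triode region.
I_D = k_n [V_ov · V_DS − ½ V_DS²] = 2.32 × [1.32 × 0.781 − 0.5 × 0.781²] = 1.69 mA.

Triode; I_D = 1.69 mA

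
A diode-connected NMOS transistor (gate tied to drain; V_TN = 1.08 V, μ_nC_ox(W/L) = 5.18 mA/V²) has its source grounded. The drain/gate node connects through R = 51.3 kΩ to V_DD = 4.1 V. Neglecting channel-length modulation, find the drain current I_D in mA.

I_D = 0.0560 mA

With gate tied to drain, V_GS = V_DS ≥ V_GS − V_TN, so the device is in saturation.
KCL at the drain: ½ k_n (V_GS − V_TN)² = (V_DD − V_GS)/R.
Let x = V_GS − 1.08. Then 133 x² + x − 3.02 = 0, giving x = 0.147 V (positive root), so V_GS = 1.23 V.
I_D = (V_DD − V_GS)/R = (4.1 − 1.23) / 51.3 = 0.056 mA.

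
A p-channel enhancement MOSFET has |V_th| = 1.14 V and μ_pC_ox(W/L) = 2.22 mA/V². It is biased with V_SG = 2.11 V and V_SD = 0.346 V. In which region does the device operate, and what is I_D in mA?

Triode; I_D = 0.612 mA

V_ov = V_SG − |V_th| = 2.11 − 1.14 = 0.97 V.
Since V_SD = 0.346 V < V_ov = 0.97 V, the device is in the triode region.
I_D = k_p [V_ov · V_SD − ½ V_SD²] = 2.22 × [0.97 × 0.346 − 0.5 × 0.346²] = 0.612 mA.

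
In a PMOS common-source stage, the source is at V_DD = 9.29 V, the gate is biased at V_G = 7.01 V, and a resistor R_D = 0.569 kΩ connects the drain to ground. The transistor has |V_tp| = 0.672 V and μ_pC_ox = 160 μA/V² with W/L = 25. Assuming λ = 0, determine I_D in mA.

V_SG = V_DD − V_G = 9.29 − 7.01 = 2.28 V, so V_ov = 2.28 − 0.672 = 1.61 V.
k_p = μ_pC_ox · (W/L) = 4 mA/V².
Assume saturation: I_D = ½ k_p V_ov² = 0.5 × 4 × 1.61² = 5.17 mA, giving V_SD = V_DD − I_D R_D = 9.29 − 5.17 × 0.569 = 6.35 V.
V_SD = 6.35 V ≥ V_ov = 1.61 V, confirming saturation.

I_D = 5.17 mA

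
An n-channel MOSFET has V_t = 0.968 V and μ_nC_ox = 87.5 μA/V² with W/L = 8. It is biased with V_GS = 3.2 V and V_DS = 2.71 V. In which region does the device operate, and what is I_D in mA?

k_n = μ_nC_ox · (W/L) = 0.7 mA/V².
V_ov = V_GS − V_t = 3.2 − 0.968 = 2.23 V.
Since V_DS = 2.71 V ≥ V_ov = 2.23 V, the device is in saturation.
I_D = ½ k_n V_ov² = 0.5 × 0.7 × 2.23² = 1.74 mA.

Saturation; I_D = 1.74 mA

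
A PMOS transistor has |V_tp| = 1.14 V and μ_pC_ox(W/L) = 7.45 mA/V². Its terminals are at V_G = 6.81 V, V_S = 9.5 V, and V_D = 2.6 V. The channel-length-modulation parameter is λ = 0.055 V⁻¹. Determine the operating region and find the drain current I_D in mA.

Saturation; I_D = 12.3 mA

V_SG = V_S − V_G = 9.5 − 6.81 = 2.69 V; V_SD = V_S − V_D = 9.5 − 2.6 = 6.9 V.
V_ov = V_SG − |V_tp| = 2.69 − 1.14 = 1.55 V.
Since V_SD = 6.9 V ≥ V_ov = 1.55 V, the device is in saturation.
I_D = ½ k_p V_ov² (1 + λ V_SD) = 0.5 × 7.45 × 1.55² × (1 + 0.055 × 6.9) = 12.3 mA.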